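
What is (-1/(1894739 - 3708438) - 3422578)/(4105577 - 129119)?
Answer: -2069175432007/2404032632714 ≈ -0.86071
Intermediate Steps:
(-1/(1894739 - 3708438) - 3422578)/(4105577 - 129119) = (-1/(-1813699) - 3422578)/3976458 = (-1*(-1/1813699) - 3422578)*(1/3976458) = (1/1813699 - 3422578)*(1/3976458) = -6207526296021/1813699*1/3976458 = -2069175432007/2404032632714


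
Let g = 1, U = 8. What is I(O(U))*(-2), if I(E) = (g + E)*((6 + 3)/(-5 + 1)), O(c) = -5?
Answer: -18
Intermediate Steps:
I(E) = -9/4 - 9*E/4 (I(E) = (1 + E)*((6 + 3)/(-5 + 1)) = (1 + E)*(9/(-4)) = (1 + E)*(9*(-¼)) = (1 + E)*(-9/4) = -9/4 - 9*E/4)
I(O(U))*(-2) = (-9/4 - 9/4*(-5))*(-2) = (-9/4 + 45/4)*(-2) = 9*(-2) = -18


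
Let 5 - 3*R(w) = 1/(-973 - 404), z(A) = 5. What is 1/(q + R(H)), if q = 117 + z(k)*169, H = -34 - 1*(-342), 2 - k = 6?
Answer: 4131/3980908 ≈ 0.0010377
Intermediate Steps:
k = -4 (k = 2 - 1*6 = 2 - 6 = -4)
H = 308 (H = -34 + 342 = 308)
R(w) = 6886/4131 (R(w) = 5/3 - 1/(3*(-973 - 404)) = 5/3 - 1/3/(-1377) = 5/3 - 1/3*(-1/1377) = 5/3 + 1/4131 = 6886/4131)
q = 962 (q = 117 + 5*169 = 117 + 845 = 962)
1/(q + R(H)) = 1/(962 + 6886/4131) = 1/(3980908/4131) = 4131/3980908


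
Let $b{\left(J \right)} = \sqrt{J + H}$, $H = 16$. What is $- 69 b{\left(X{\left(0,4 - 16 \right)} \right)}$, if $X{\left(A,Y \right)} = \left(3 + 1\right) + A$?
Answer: $- 138 \sqrt{5} \approx -308.58$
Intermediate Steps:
$X{\left(A,Y \right)} = 4 + A$
$b{\left(J \right)} = \sqrt{16 + J}$ ($b{\left(J \right)} = \sqrt{J + 16} = \sqrt{16 + J}$)
$- 69 b{\left(X{\left(0,4 - 16 \right)} \right)} = - 69 \sqrt{16 + \left(4 + 0\right)} = - 69 \sqrt{16 + 4} = - 69 \sqrt{20} = - 69 \cdot 2 \sqrt{5} = - 138 \sqrt{5}$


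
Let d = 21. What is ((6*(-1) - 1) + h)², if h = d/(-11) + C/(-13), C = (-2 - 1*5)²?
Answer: 3286969/20449 ≈ 160.74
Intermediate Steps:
C = 49 (C = (-2 - 5)² = (-7)² = 49)
h = -812/143 (h = 21/(-11) + 49/(-13) = 21*(-1/11) + 49*(-1/13) = -21/11 - 49/13 = -812/143 ≈ -5.6783)
((6*(-1) - 1) + h)² = ((6*(-1) - 1) - 812/143)² = ((-6 - 1) - 812/143)² = (-7 - 812/143)² = (-1813/143)² = 3286969/20449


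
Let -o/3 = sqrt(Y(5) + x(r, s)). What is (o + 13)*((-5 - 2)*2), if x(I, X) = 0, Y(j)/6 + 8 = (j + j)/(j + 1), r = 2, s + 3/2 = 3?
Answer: -182 + 42*I*sqrt(38) ≈ -182.0 + 258.91*I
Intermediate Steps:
s = 3/2 (s = -3/2 + 3 = 3/2 ≈ 1.5000)
Y(j) = -48 + 12*j/(1 + j) (Y(j) = -48 + 6*((j + j)/(j + 1)) = -48 + 6*((2*j)/(1 + j)) = -48 + 6*(2*j/(1 + j)) = -48 + 12*j/(1 + j))
o = -3*I*sqrt(38) (o = -3*sqrt(12*(-4 - 3*5)/(1 + 5) + 0) = -3*sqrt(12*(-4 - 15)/6 + 0) = -3*sqrt(12*(1/6)*(-19) + 0) = -3*sqrt(-38 + 0) = -3*I*sqrt(38) ≈ -18.493*I)
(o + 13)*((-5 - 2)*2) = (-3*I*sqrt(38) + 13)*((-5 - 2)*2) = (13 - 3*I*sqrt(38))*(-7*2) = (13 - 3*I*sqrt(38))*(-14) = -182 + 42*I*sqrt(38)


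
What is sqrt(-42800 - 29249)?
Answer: I*sqrt(72049) ≈ 268.42*I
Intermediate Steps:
sqrt(-42800 - 29249) = sqrt(-72049) = I*sqrt(72049)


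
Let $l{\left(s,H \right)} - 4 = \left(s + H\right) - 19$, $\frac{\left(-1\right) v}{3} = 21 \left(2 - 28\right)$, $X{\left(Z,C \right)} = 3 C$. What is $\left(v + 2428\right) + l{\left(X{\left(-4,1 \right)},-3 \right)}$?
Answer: $4051$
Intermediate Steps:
$v = 1638$ ($v = - 3 \cdot 21 \left(2 - 28\right) = - 3 \cdot 21 \left(-26\right) = \left(-3\right) \left(-546\right) = 1638$)
$l{\left(s,H \right)} = -15 + H + s$ ($l{\left(s,H \right)} = 4 - \left(19 - H - s\right) = 4 + \left(-19 + H + s\right) = -15 + H + s$)
$\left(v + 2428\right) + l{\left(X{\left(-4,1 \right)},-3 \right)} = \left(1638 + 2428\right) - 15 = 4066 - 15 = 4051$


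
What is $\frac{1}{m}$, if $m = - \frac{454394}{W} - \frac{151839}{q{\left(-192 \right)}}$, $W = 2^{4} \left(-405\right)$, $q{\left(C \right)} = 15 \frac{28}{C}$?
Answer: $\frac{22680}{1575857131} \approx 1.4392 \cdot 10^{-5}$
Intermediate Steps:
$q{\left(C \right)} = \frac{420}{C}$
$W = -6480$ ($W = 16 \left(-405\right) = -6480$)
$m = \frac{1575857131}{22680}$ ($m = - \frac{454394}{-6480} - \frac{151839}{420 \frac{1}{-192}} = \left(-454394\right) \left(- \frac{1}{6480}\right) - \frac{151839}{420 \left(- \frac{1}{192}\right)} = \frac{227197}{3240} - \frac{151839}{- \frac{35}{16}} = \frac{227197}{3240} - - \frac{2429424}{35} = \frac{227197}{3240} + \frac{2429424}{35} = \frac{1575857131}{22680} \approx 69482.0$)
$\frac{1}{m} = \frac{1}{\frac{1575857131}{22680}} = \frac{22680}{1575857131}$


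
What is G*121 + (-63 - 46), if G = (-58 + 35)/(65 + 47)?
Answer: -14991/112 ≈ -133.85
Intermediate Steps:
G = -23/112 ≈ -0.20536
G*121 + (-63 - 46) = -23/112*121 + (-63 - 46) = -2783/112 - 109 = -14991/112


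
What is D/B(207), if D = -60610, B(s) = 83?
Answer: -60610/83 ≈ -730.24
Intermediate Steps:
D/B(207) = -60610/83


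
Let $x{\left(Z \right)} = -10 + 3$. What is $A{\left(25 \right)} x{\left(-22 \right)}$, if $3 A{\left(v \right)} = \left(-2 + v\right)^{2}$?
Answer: $- \frac{3703}{3} \approx -1234.3$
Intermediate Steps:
$x{\left(Z \right)} = -7$
$A{\left(v \right)} = \frac{\left(-2 + v\right)^{2}}{3}$
$A{\left(25 \right)} x{\left(-22 \right)} = \frac{\left(-2 + 25\right)^{2}}{3} \left(-7\right) = \frac{23^{2}}{3} \left(-7\right) = \frac{1}{3} \cdot 529 \left(-7\right) = \frac{529}{3} \left(-7\right) = - \frac{3703}{3}$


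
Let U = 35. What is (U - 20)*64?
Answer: 960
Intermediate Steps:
(U - 20)*64 = (35 - 20)*64 = 15*64 = 960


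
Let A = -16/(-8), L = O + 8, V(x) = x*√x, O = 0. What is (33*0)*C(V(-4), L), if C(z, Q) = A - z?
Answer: 0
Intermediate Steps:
V(x) = x^(3/2)
L = 8 (L = 0 + 8 = 8)
A = 2 (A = -16*(-⅛) = 2)
C(z, Q) = 2 - z
(33*0)*C(V(-4), L) = (33*0)*(2 - (-4)^(3/2)) = 0*(2 - (-8)*I) = 0*(2 + 8*I) = 0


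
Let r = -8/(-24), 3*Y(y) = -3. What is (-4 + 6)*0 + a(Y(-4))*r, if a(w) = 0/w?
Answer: 0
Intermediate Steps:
Y(y) = -1 (Y(y) = (⅓)*(-3) = -1)
a(w) = 0
r = ⅓ (r = -8*(-1/24) = ⅓ ≈ 0.33333)
(-4 + 6)*0 + a(Y(-4))*r = (-4 + 6)*0 + 0*(⅓) = 2*0 + 0 = 0 + 0 = 0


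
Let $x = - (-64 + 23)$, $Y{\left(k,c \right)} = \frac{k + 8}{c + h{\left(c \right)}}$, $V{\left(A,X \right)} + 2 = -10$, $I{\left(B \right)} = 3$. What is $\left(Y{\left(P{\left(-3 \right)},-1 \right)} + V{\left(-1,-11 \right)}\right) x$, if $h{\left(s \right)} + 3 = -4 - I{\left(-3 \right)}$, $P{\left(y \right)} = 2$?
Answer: $- \frac{5822}{11} \approx -529.27$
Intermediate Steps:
$V{\left(A,X \right)} = -12$ ($V{\left(A,X \right)} = -2 - 10 = -12$)
$h{\left(s \right)} = -10$ ($h{\left(s \right)} = -3 - 7 = -10$)
$Y{\left(k,c \right)} = \frac{8 + k}{-10 + c}$ ($Y{\left(k,c \right)} = \frac{k + 8}{c - 10} = \frac{8 + k}{-10 + c}$)
$x = 41$ ($x = \left(-1\right) \left(-41\right) = 41$)
$\left(Y{\left(P{\left(-3 \right)},-1 \right)} + V{\left(-1,-11 \right)}\right) x = \left(\frac{8 + 2}{-10 - 1} - 12\right) 41 = \left(\frac{1}{-11} \cdot 10 - 12\right) 41 = \left(\left(- \frac{1}{11}\right) 10 - 12\right) 41 = \left(- \frac{10}{11} - 12\right) 41 = \left(- \frac{142}{11}\right) 41 = - \frac{5822}{11}$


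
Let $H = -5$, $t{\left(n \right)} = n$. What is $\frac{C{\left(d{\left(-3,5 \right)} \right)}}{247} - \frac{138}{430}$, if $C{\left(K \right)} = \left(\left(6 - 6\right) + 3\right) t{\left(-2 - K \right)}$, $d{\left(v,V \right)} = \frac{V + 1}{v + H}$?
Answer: $- \frac{71397}{212420} \approx -0.33611$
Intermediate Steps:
$d{\left(v,V \right)} = \frac{1 + V}{-5 + v}$ ($d{\left(v,V \right)} = \frac{V + 1}{v - 5} = \frac{1 + V}{-5 + v}$)
$C{\left(K \right)} = -6 - 3 K$ ($C{\left(K \right)} = \left(\left(6 - 6\right) + 3\right) \left(-2 - K\right) = \left(0 + 3\right) \left(-2 - K\right) = 3 \left(-2 - K\right) = -6 - 3 K$)
$\frac{C{\left(d{\left(-3,5 \right)} \right)}}{247} - \frac{138}{430} = \frac{-6 - 3 \frac{1 + 5}{-5 - 3}}{247} - \frac{138}{430} = \left(-6 - 3 \frac{1}{-8} \cdot 6\right) \frac{1}{247} - \frac{69}{215} = \left(-6 - 3 \left(\left(- \frac{1}{8}\right) 6\right)\right) \frac{1}{247} - \frac{69}{215} = \left(-6 - - \frac{9}{4}\right) \frac{1}{247} - \frac{69}{215} = \left(-6 + \frac{9}{4}\right) \frac{1}{247} - \frac{69}{215} = \left(- \frac{15}{4}\right) \frac{1}{247} - \frac{69}{215} = - \frac{15}{988} - \frac{69}{215} = - \frac{71397}{212420}$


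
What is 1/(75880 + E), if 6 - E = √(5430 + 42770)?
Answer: 37943/2879318398 + 5*√482/2879318398 ≈ 1.3216e-5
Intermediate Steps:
E = 6 - 10*√482 (E = 6 - √(5430 + 42770) = 6 - √48200 = 6 - 10*√482 ≈ -213.54)
1/(75880 + E) = 1/(75880 + (6 - 10*√482)) = 1/(75886 - 10*√482)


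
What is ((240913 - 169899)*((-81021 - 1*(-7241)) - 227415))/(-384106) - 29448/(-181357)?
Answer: 1939533689660549/34830155921 ≈ 55686.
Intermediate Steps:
((240913 - 169899)*((-81021 - 1*(-7241)) - 227415))/(-384106) - 29448/(-181357) = (71014*((-81021 + 7241) - 227415))*(-1/384106) - 29448*(-1/181357) = (71014*(-73780 - 227415))*(-1/384106) + 29448/181357 = (71014*(-301195))*(-1/384106) + 29448/181357 = -21389061730*(-1/384106) + 29448/181357 = 10694530865/192053 + 29448/181357 = 1939533689660549/34830155921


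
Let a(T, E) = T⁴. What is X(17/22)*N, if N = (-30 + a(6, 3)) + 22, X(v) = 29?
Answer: 37352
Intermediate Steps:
N = 1288 (N = (-30 + 6⁴) + 22 = (-30 + 1296) + 22 = 1266 + 22 = 1288)
X(17/22)*N = 29*1288 = 37352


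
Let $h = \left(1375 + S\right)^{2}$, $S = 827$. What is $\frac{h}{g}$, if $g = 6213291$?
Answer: $\frac{1616268}{2071097} \approx 0.78039$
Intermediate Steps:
$h = 4848804$ ($h = \left(1375 + 827\right)^{2} = 2202^{2} = 4848804$)
$\frac{h}{g} = \frac{4848804}{6213291} = 4848804 \cdot \frac{1}{6213291} = \frac{1616268}{2071097}$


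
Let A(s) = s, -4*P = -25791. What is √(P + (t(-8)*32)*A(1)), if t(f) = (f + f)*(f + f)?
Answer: √58559/2 ≈ 120.99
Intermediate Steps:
P = 25791/4 (P = -¼*(-25791) = 25791/4 ≈ 6447.8)
t(f) = 4*f² (t(f) = (2*f)*(2*f) = 4*f²)
√(P + (t(-8)*32)*A(1)) = √(25791/4 + ((4*(-8)²)*32)*1) = √(25791/4 + ((4*64)*32)*1) = √(25791/4 + (256*32)*1) = √(25791/4 + 8192*1) = √(25791/4 + 8192) = √(58559/4) = √58559/2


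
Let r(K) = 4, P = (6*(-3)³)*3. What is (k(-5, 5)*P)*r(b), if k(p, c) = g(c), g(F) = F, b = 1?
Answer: -9720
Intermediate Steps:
P = -486 (P = (6*(-27))*3 = -162*3 = -486)
k(p, c) = c
(k(-5, 5)*P)*r(b) = (5*(-486))*4 = -2430*4 = -9720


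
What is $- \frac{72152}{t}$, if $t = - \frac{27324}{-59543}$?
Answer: $- \frac{97639694}{621} \approx -1.5723 \cdot 10^{5}$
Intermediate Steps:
$t = \frac{2484}{5413}$ ($t = \left(-27324\right) \left(- \frac{1}{59543}\right) = \frac{2484}{5413} \approx 0.4589$)
$- \frac{72152}{t} = - \frac{72152}{\frac{2484}{5413}} = \left(-72152\right) \frac{5413}{2484} = - \frac{97639694}{621}$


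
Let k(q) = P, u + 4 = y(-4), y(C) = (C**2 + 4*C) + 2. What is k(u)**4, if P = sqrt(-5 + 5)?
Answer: 0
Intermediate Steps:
y(C) = 2 + C**2 + 4*C
u = -2 (u = -4 + (2 + (-4)**2 + 4*(-4)) = -4 + (2 + 16 - 16) = -4 + 2 = -2)
P = 0 (P = sqrt(0) = 0)
k(q) = 0
k(u)**4 = 0**4 = 0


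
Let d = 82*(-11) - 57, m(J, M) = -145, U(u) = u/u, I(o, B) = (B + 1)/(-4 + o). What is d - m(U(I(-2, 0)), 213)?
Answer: -814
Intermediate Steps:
I(o, B) = (1 + B)/(-4 + o)
U(u) = 1
d = -959 (d = -902 - 57 = -959)
d - m(U(I(-2, 0)), 213) = -959 - 1*(-145) = -959 + 145 = -814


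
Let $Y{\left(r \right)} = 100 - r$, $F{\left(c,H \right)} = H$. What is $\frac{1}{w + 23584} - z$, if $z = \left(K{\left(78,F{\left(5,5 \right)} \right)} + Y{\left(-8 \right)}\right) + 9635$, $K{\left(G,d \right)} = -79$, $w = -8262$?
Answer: $- \frac{148071807}{15322} \approx -9664.0$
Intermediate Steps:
$z = 9664$ ($z = \left(-79 + \left(100 - -8\right)\right) + 9635 = \left(-79 + \left(100 + 8\right)\right) + 9635 = \left(-79 + 108\right) + 9635 = 29 + 9635 = 9664$)
$\frac{1}{w + 23584} - z = \frac{1}{-8262 + 23584} - 9664 = \frac{1}{15322} - 9664 = - \frac{148071807}{15322}$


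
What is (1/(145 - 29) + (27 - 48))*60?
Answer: -36525/29 ≈ -1259.5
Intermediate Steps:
(1/(145 - 29) + (27 - 48))*60 = (1/116 - 21)*60 = -2435/116*60 = -36525/29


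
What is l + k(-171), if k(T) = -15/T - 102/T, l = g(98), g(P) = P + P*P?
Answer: 184351/19 ≈ 9702.7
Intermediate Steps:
g(P) = P + P**2
l = 9702 (l = 98*(1 + 98) = 98*99 = 9702)
k(T) = -117/T
l + k(-171) = 9702 - 117/(-171) = 9702 - 117*(-1/171) = 9702 + 13/19 = 184351/19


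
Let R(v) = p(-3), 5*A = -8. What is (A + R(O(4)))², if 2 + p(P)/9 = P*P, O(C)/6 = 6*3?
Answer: 94249/25 ≈ 3770.0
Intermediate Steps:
A = -8/5 (A = (⅕)*(-8) = -8/5 ≈ -1.6000)
O(C) = 108 (O(C) = 6*(6*3) = 6*18 = 108)
p(P) = -18 + 9*P² (p(P) = -18 + 9*(P*P) = -18 + 9*P²)
R(v) = 63 (R(v) = -18 + 9*(-3)² = -18 + 9*9 = -18 + 81 = 63)
(A + R(O(4)))² = (-8/5 + 63)² = (307/5)² = 94249/25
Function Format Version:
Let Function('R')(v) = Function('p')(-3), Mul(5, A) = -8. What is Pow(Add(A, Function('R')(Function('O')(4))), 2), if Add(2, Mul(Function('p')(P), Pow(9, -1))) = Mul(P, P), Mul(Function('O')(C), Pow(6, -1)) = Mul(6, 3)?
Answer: Rational(94249, 25) ≈ 3770.0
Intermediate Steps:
A = Rational(-8, 5) (A = Mul(Rational(1, 5), -8) = Rational(-8, 5) ≈ -1.6000)
Function('O')(C) = 108 (Function('O')(C) = Mul(6, Mul(6, 3)) = Mul(6, 18) = 108)
Function('p')(P) = Add(-18, Mul(9, Pow(P, 2))) (Function('p')(P) = Add(-18, Mul(9, Mul(P, P))) = Add(-18, Mul(9, Pow(P, 2))))
Function('R')(v) = 63 (Function('R')(v) = Add(-18, Mul(9, Pow(-3, 2))) = Add(-18, Mul(9, 9)) = Add(-18, 81) = 63)
Pow(Add(A, Function('R')(Function('O')(4))), 2) = Pow(Add(Rational(-8, 5), 63), 2) = Pow(Rational(307, 5), 2) = Rational(94249, 25)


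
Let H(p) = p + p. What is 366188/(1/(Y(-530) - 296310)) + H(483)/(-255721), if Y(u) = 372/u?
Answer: -7352985568371392118/67766065 ≈ -1.0851e+11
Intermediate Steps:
H(p) = 2*p
366188/(1/(Y(-530) - 296310)) + H(483)/(-255721) = 366188/(1/(372/(-530) - 296310)) + (2*483)/(-255721) = 366188/(1/(372*(-1/530) - 296310)) + 966*(-1/255721) = 366188/(1/(-186/265 - 296310)) - 966/255721 = 366188/(1/(-78522336/265)) - 966/255721 = 366188/(-265/78522336) - 966/255721 = 366188*(-78522336/265) - 966/255721 = -28753937175168/265 - 966/255721 = -7352985568371392118/67766065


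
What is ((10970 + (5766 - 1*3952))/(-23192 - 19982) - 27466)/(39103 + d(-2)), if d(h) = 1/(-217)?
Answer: -64331270339/91586625225 ≈ -0.70241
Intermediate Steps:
d(h) = -1/217
((10970 + (5766 - 1*3952))/(-23192 - 19982) - 27466)/(39103 + d(-2)) = ((10970 + (5766 - 1*3952))/(-23192 - 19982) - 27466)/(39103 - 1/217) = ((10970 + (5766 - 3952))/(-43174) - 27466)/(8485350/217) = ((10970 + 1814)*(-1/43174) - 27466)*(217/8485350) = (12784*(-1/43174) - 27466)*(217/8485350) = (-6392/21587 - 27466)*(217/8485350) = -592914934/21587*217/8485350 = -64331270339/91586625225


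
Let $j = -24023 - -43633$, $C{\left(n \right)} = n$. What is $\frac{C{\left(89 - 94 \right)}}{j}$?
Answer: $- \frac{1}{3922} \approx -0.00025497$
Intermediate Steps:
$j = 19610$ ($j = -24023 + 43633 = 19610$)
$\frac{C{\left(89 - 94 \right)}}{j} = \frac{89 - 94}{19610} = \left(89 - 94\right) \frac{1}{19610} = \left(-5\right) \frac{1}{19610} = - \frac{1}{3922}$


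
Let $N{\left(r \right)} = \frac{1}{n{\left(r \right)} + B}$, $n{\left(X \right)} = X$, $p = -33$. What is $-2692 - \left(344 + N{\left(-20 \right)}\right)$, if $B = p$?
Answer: $- \frac{160907}{53} \approx -3036.0$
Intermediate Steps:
$B = -33$
$N{\left(r \right)} = \frac{1}{-33 + r}$ ($N{\left(r \right)} = \frac{1}{r - 33} = \frac{1}{-33 + r}$)
$-2692 - \left(344 + N{\left(-20 \right)}\right) = -2692 + \left(\left(\left(-713 - 57\right) + 426\right) - \frac{1}{-33 - 20}\right) = -2692 + \left(\left(-770 + 426\right) - \frac{1}{-53}\right) = -2692 - \frac{18231}{53} = - \frac{160907}{53}$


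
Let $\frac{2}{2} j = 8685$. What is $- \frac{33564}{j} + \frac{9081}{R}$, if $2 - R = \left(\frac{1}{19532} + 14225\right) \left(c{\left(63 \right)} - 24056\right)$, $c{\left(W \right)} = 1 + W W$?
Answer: $- \frac{231247781786398}{59838025919475} \approx -3.8646$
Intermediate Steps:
$c{\left(W \right)} = 1 + W^{2}$
$j = 8685$
$R = \frac{2790374265675}{9766}$ ($R = 2 - \left(\frac{1}{19532} + 14225\right) \left(\left(1 + 63^{2}\right) - 24056\right) = 2 - \left(\frac{1}{19532} + 14225\right) \left(\left(1 + 3969\right) - 24056\right) = 2 - \frac{277842701 \left(3970 - 24056\right)}{19532} = 2 - \frac{277842701}{19532} \left(-20086\right) = 2 - - \frac{2790374246143}{9766} = 2 + \frac{2790374246143}{9766} = \frac{2790374265675}{9766} \approx 2.8572 \cdot 10^{8}$)
$- \frac{33564}{j} + \frac{9081}{R} = - \frac{33564}{8685} + \frac{9081}{\frac{2790374265675}{9766}} = \left(-33564\right) \frac{1}{8685} + 9081 \cdot \frac{9766}{2790374265675} = - \frac{11188}{2895} + \frac{9853894}{310041585075} = - \frac{231247781786398}{59838025919475}$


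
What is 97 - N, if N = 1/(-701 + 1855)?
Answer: 111937/1154 ≈ 96.999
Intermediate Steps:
N = 1/1154 ≈ 0.00086655
97 - N = 97 - 1*1/1154 = 97 - 1/1154 = 111937/1154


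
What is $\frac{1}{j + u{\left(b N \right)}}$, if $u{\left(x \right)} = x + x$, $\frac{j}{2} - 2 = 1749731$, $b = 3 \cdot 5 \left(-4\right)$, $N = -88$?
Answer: $\frac{1}{3510026} \approx 2.849 \cdot 10^{-7}$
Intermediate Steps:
$b = -60$ ($b = 15 \left(-4\right) = -60$)
$j = 3499466$ ($j = 4 + 2 \cdot 1749731 = 4 + 3499462 = 3499466$)
$u{\left(x \right)} = 2 x$
$\frac{1}{j + u{\left(b N \right)}} = \frac{1}{3499466 + 2 \left(\left(-60\right) \left(-88\right)\right)} = \frac{1}{3499466 + 2 \cdot 5280} = \frac{1}{3499466 + 10560} = \frac{1}{3510026}$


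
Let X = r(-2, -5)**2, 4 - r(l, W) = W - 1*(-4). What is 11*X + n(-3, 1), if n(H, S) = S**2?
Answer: 276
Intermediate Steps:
r(l, W) = -W (r(l, W) = 4 - (W - 1*(-4)) = 4 - (W + 4) = 4 - (4 + W) = 4 + (-4 - W) = -W)
X = 25 (X = (-1*(-5))**2 = 5**2 = 25)
11*X + n(-3, 1) = 11*25 + 1**2 = 275 + 1 = 276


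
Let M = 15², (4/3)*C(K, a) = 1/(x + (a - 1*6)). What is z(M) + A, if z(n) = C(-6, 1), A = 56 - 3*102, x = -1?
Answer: -2001/8 ≈ -250.13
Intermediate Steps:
C(K, a) = 3/(4*(-7 + a)) (C(K, a) = 3/(4*(-1 + (a - 1*6))) = 3/(4*(-1 + (a - 6))) = 3/(4*(-1 + (-6 + a))) = 3/(4*(-7 + a)))
A = -250 (A = 56 - 306 = -250)
M = 225
z(n) = -⅛ (z(n) = 3/(4*(-7 + 1)) = (¾)/(-6) = (¾)*(-⅙) = -⅛)
z(M) + A = -⅛ - 250 = -2001/8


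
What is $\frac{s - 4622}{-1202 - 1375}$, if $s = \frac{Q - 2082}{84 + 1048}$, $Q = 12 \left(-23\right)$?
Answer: $\frac{2617231}{1458582} \approx 1.7944$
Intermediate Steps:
$Q = -276$
$s = - \frac{1179}{566}$ ($s = \frac{-276 - 2082}{84 + 1048} = - \frac{2358}{1132} = \left(-2358\right) \frac{1}{1132} = - \frac{1179}{566} \approx -2.083$)
$\frac{s - 4622}{-1202 - 1375} = \frac{- \frac{1179}{566} - 4622}{-1202 - 1375} = - \frac{2617231}{566 \left(-2577\right)} = \left(- \frac{2617231}{566}\right) \left(- \frac{1}{2577}\right) = \frac{2617231}{1458582}$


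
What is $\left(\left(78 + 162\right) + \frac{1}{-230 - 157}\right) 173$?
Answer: $\frac{16068067}{387} \approx 41520.0$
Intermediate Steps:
$\left(\left(78 + 162\right) + \frac{1}{-230 - 157}\right) 173 = \left(240 + \frac{1}{-387}\right) 173 = \left(240 - \frac{1}{387}\right) 173 = \frac{92879}{387} \cdot 173 = \frac{16068067}{387}$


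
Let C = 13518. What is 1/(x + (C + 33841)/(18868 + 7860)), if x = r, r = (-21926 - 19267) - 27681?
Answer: -2056/141601301 ≈ -1.4520e-5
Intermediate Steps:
r = -68874 (r = -41193 - 27681 = -68874)
x = -68874
1/(x + (C + 33841)/(18868 + 7860)) = 1/(-68874 + (13518 + 33841)/(18868 + 7860)) = 1/(-68874 + 47359/26728) = 1/(-68874 + 47359*(1/26728)) = 1/(-68874 + 3643/2056) = 1/(-141601301/2056) = -2056/141601301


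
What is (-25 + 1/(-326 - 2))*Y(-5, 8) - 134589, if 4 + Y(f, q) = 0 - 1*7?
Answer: -44054981/328 ≈ -1.3431e+5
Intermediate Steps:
Y(f, q) = -11 (Y(f, q) = -4 + (0 - 1*7) = -4 + (0 - 7) = -4 - 7 = -11)
(-25 + 1/(-326 - 2))*Y(-5, 8) - 134589 = (-25 + 1/(-326 - 2))*(-11) - 134589 = (-25 + 1/(-328))*(-11) - 134589 = (-25 - 1/328)*(-11) - 134589 = -8201/328*(-11) - 134589 = 90211/328 - 134589 = -44054981/328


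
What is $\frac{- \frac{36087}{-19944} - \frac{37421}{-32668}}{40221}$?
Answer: $\frac{160434545}{2183767661736} \approx 7.3467 \cdot 10^{-5}$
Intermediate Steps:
$\frac{- \frac{36087}{-19944} - \frac{37421}{-32668}}{40221} = \left(\left(-36087\right) \left(- \frac{1}{19944}\right) - - \frac{37421}{32668}\right) \frac{1}{40221} = \left(\frac{12029}{6648} + \frac{37421}{32668}\right) \frac{1}{40221} = \frac{160434545}{54294216} \cdot \frac{1}{40221} = \frac{160434545}{2183767661736}$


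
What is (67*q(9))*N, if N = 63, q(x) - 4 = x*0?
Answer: 16884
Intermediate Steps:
q(x) = 4 (q(x) = 4 + x*0 = 4 + 0 = 4)
(67*q(9))*N = (67*4)*63 = 268*63 = 16884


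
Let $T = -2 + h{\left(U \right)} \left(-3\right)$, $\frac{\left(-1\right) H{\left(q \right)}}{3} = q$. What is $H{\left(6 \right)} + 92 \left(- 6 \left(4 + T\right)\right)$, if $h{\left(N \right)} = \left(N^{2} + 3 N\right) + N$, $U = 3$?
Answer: $33654$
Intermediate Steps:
$H{\left(q \right)} = - 3 q$
$h{\left(N \right)} = N^{2} + 4 N$
$T = -65$ ($T = -2 + 3 \left(4 + 3\right) \left(-3\right) = -2 + 3 \cdot 7 \left(-3\right) = -2 + 21 \left(-3\right) = -2 - 63 = -65$)
$H{\left(6 \right)} + 92 \left(- 6 \left(4 + T\right)\right) = \left(-3\right) 6 + 92 \left(- 6 \left(4 - 65\right)\right) = -18 + 92 \left(\left(-6\right) \left(-61\right)\right) = -18 + 92 \cdot 366 = -18 + 33672 = 33654$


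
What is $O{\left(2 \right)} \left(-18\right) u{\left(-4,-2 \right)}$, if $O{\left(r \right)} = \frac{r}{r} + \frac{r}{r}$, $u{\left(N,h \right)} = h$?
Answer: $72$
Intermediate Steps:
$O{\left(r \right)} = 2$ ($O{\left(r \right)} = 1 + 1 = 2$)
$O{\left(2 \right)} \left(-18\right) u{\left(-4,-2 \right)} = 2 \left(-18\right) \left(-2\right) = \left(-36\right) \left(-2\right) = 72$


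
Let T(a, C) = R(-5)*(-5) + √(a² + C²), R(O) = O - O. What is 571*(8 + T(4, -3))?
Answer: 7423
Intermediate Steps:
R(O) = 0
T(a, C) = √(C² + a²) (T(a, C) = 0*(-5) + √(a² + C²) = 0 + √(C² + a²) = √(C² + a²))
571*(8 + T(4, -3)) = 571*(8 + √((-3)² + 4²)) = 571*(8 + √(9 + 16)) = 571*(8 + √25) = 571*(8 + 5) = 571*13 = 7423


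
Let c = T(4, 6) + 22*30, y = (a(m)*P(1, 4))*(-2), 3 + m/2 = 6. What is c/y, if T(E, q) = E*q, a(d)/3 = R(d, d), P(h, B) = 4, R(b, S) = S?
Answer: -19/4 ≈ -4.7500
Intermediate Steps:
m = 6 (m = -6 + 2*6 = -6 + 12 = 6)
a(d) = 3*d
y = -144 (y = ((3*6)*4)*(-2) = (18*4)*(-2) = 72*(-2) = -144)
c = 684 (c = 4*6 + 22*30 = 24 + 660 = 684)
c/y = 684/(-144) = 684*(-1/144) = -19/4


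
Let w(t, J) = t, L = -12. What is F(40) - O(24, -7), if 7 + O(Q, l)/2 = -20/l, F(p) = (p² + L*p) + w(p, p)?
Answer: 8178/7 ≈ 1168.3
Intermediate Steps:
F(p) = p² - 11*p (F(p) = (p² - 12*p) + p = p² - 11*p)
O(Q, l) = -14 - 40/l (O(Q, l) = -14 + 2*(-20/l) = -14 - 40/l)
F(40) - O(24, -7) = 40*(-11 + 40) - (-14 - 40/(-7)) = 40*29 - (-14 - 40*(-⅐)) = 1160 - (-14 + 40/7) = 1160 - 1*(-58/7) = 1160 + 58/7 = 8178/7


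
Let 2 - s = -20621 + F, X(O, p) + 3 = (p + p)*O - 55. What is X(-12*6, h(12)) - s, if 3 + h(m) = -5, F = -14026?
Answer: -33555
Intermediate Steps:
h(m) = -8 (h(m) = -3 - 5 = -8)
X(O, p) = -58 + 2*O*p (X(O, p) = -3 + ((p + p)*O - 55) = -3 + ((2*p)*O - 55) = -3 + (2*O*p - 55) = -3 + (-55 + 2*O*p) = -58 + 2*O*p)
s = 34649 (s = 2 - (-20621 - 14026) = 2 - 1*(-34647) = 2 + 34647 = 34649)
X(-12*6, h(12)) - s = (-58 + 2*(-12*6)*(-8)) - 1*34649 = (-58 + 2*(-72)*(-8)) - 34649 = (-58 + 1152) - 34649 = 1094 - 34649 = -33555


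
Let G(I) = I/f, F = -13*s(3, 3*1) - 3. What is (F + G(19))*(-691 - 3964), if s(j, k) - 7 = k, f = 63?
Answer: 5559400/9 ≈ 6.1771e+5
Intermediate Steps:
s(j, k) = 7 + k
F = -133 (F = -13*(7 + 3*1) - 3 = -13*(7 + 3) - 3 = -13*10 - 3 = -130 - 3 = -133)
G(I) = I/63
(F + G(19))*(-691 - 3964) = (-133 + (1/63)*19)*(-691 - 3964) = (-133 + 19/63)*(-4655) = -8360/63*(-4655) = 5559400/9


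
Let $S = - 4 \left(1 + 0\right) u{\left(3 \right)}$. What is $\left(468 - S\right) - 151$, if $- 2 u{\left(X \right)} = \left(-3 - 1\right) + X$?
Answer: $319$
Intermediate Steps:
$u{\left(X \right)} = 2 - \frac{X}{2}$ ($u{\left(X \right)} = - \frac{\left(-3 - 1\right) + X}{2} = - \frac{-4 + X}{2} = 2 - \frac{X}{2}$)
$S = -2$ ($S = - 4 \left(1 + 0\right) \left(2 - \frac{3}{2}\right) = \left(-4\right) 1 \left(2 - \frac{3}{2}\right) = \left(-4\right) \frac{1}{2} = -2$)
$\left(468 - S\right) - 151 = \left(468 - -2\right) - 151 = \left(468 + 2\right) - 151 = 470 - 151 = 319$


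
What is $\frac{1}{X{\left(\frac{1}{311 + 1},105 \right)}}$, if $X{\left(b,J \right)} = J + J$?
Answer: $\frac{1}{210} \approx 0.0047619$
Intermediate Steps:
$X{\left(b,J \right)} = 2 J$
$\frac{1}{X{\left(\frac{1}{311 + 1},105 \right)}} = \frac{1}{2 \cdot 105} = \frac{1}{210}$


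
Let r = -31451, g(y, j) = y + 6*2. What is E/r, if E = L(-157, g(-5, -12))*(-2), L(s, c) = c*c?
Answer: 14/4493 ≈ 0.0031160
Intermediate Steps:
g(y, j) = 12 + y (g(y, j) = y + 12 = 12 + y)
L(s, c) = c**2
E = -98 (E = (12 - 5)**2*(-2) = 7**2*(-2) = 49*(-2) = -98)
E/r = -98/(-31451) = -98*(-1/31451) = 14/4493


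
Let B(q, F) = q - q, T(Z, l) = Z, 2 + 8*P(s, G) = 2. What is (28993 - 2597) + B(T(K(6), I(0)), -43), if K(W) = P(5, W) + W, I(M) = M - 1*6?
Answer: 26396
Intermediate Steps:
P(s, G) = 0 (P(s, G) = -¼ + (⅛)*2 = -¼ + ¼ = 0)
I(M) = -6 + M (I(M) = M - 6 = -6 + M)
K(W) = W (K(W) = 0 + W = W)
B(q, F) = 0
(28993 - 2597) + B(T(K(6), I(0)), -43) = (28993 - 2597) + 0 = 26396 + 0 = 26396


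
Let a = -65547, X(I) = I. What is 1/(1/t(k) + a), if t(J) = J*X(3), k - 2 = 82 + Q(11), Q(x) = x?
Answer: -285/18680894 ≈ -1.5256e-5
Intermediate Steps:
k = 95 (k = 2 + (82 + 11) = 2 + 93 = 95)
t(J) = 3*J (t(J) = J*3 = 3*J)
1/(1/t(k) + a) = 1/(1/(3*95) - 65547) = 1/(1/285 - 65547) = 1/(-18680894/285) = -285/18680894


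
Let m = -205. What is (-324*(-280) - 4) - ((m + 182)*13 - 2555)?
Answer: 93570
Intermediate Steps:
(-324*(-280) - 4) - ((m + 182)*13 - 2555) = (-324*(-280) - 4) - ((-205 + 182)*13 - 2555) = (90720 - 4) - (-23*13 - 2555) = 90716 - (-299 - 2555) = 90716 - 1*(-2854) = 90716 + 2854 = 93570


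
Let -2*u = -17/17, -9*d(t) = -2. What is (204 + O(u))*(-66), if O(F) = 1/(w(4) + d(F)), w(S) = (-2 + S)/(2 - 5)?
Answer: -26631/2 ≈ -13316.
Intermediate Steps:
w(S) = 2/3 - S/3 (w(S) = (-2 + S)/(-3) = (-2 + S)*(-1/3) = 2/3 - S/3)
d(t) = 2/9 (d(t) = -1/9*(-2) = 2/9)
u = 1/2 (u = -(-17)/(2*17) = -1/2*(-1) = 1/2 ≈ 0.50000)
O(F) = -9/4 (O(F) = 1/((2/3 - 1/3*4) + 2/9) = 1/((2/3 - 4/3) + 2/9) = 1/(-2/3 + 2/9) = 1/(-4/9) = -9/4)
(204 + O(u))*(-66) = (204 - 9/4)*(-66) = (807/4)*(-66) = -26631/2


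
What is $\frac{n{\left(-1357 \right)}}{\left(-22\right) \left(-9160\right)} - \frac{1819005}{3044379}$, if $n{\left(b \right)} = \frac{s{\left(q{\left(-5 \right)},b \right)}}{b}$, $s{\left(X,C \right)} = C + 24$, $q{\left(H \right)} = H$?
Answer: $- \frac{165808617105331}{277507972833520} \approx -0.59749$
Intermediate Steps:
$s{\left(X,C \right)} = 24 + C$
$n{\left(b \right)} = \frac{24 + b}{b}$
$\frac{n{\left(-1357 \right)}}{\left(-22\right) \left(-9160\right)} - \frac{1819005}{3044379} = \frac{\frac{1}{-1357} \left(24 - 1357\right)}{\left(-22\right) \left(-9160\right)} - \frac{1819005}{3044379} = \frac{\left(- \frac{1}{1357}\right) \left(-1333\right)}{201520} - \frac{606335}{1014793} = \frac{1333}{1357} \cdot \frac{1}{201520} - \frac{606335}{1014793} = \frac{1333}{273462640} - \frac{606335}{1014793} = - \frac{165808617105331}{277507972833520}$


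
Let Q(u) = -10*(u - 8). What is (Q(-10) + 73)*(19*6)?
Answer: 28842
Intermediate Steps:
Q(u) = 80 - 10*u (Q(u) = -10*(-8 + u) = 80 - 10*u)
(Q(-10) + 73)*(19*6) = ((80 - 10*(-10)) + 73)*(19*6) = ((80 + 100) + 73)*114 = (180 + 73)*114 = 253*114 = 28842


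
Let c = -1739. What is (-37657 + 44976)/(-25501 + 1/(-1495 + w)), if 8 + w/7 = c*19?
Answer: -131087794/456738603 ≈ -0.28701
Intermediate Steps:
w = -231343 (w = -56 + 7*(-1739*19) = -56 + 7*(-33041) = -56 - 231287 = -231343)
(-37657 + 44976)/(-25501 + 1/(-1495 + w)) = (-37657 + 44976)/(-25501 + 1/(-1495 - 231343)) = 7319/(-25501 + 1/(-232838)) = 7319/(-25501 - 1/232838) = 7319/(-5937601839/232838) = 7319*(-232838/5937601839) = -131087794/456738603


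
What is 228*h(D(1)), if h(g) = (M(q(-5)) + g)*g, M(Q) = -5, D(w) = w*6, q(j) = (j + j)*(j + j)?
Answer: 1368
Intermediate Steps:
q(j) = 4*j² (q(j) = (2*j)*(2*j) = 4*j²)
D(w) = 6*w
h(g) = g*(-5 + g) (h(g) = (-5 + g)*g = g*(-5 + g))
228*h(D(1)) = 228*((6*1)*(-5 + 6*1)) = 228*(6*(-5 + 6)) = 228*(6*1) = 228*6 = 1368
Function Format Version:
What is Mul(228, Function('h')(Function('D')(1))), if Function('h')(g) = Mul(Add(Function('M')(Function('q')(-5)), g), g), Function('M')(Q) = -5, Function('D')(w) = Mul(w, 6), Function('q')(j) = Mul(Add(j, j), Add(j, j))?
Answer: 1368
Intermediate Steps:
Function('q')(j) = Mul(4, Pow(j, 2)) (Function('q')(j) = Mul(Mul(2, j), Mul(2, j)) = Mul(4, Pow(j, 2)))
Function('D')(w) = Mul(6, w)
Function('h')(g) = Mul(g, Add(-5, g)) (Function('h')(g) = Mul(Add(-5, g), g) = Mul(g, Add(-5, g)))
Mul(228, Function('h')(Function('D')(1))) = Mul(228, Mul(Mul(6, 1), Add(-5, Mul(6, 1)))) = Mul(228, Mul(6, Add(-5, 6))) = Mul(228, Mul(6, 1)) = Mul(228, 6) = 1368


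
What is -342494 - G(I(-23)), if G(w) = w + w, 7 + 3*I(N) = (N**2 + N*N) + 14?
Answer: -343204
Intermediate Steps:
I(N) = 7/3 + 2*N**2/3 (I(N) = -7/3 + ((N**2 + N*N) + 14)/3 = -7/3 + ((N**2 + N**2) + 14)/3 = -7/3 + (2*N**2 + 14)/3 = -7/3 + (14 + 2*N**2)/3 = -7/3 + (14/3 + 2*N**2/3) = 7/3 + 2*N**2/3)
G(w) = 2*w
-342494 - G(I(-23)) = -342494 - 2*(7/3 + (2/3)*(-23)**2) = -342494 - 2*(7/3 + (2/3)*529) = -342494 - 2*(7/3 + 1058/3) = -342494 - 2*355 = -342494 - 1*710 = -342494 - 710 = -343204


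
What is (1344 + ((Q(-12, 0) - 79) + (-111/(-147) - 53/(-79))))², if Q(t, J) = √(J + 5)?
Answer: 24032963375430/14984641 + 9804670*√5/3871 ≈ 1.6095e+6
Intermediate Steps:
Q(t, J) = √(5 + J)
(1344 + ((Q(-12, 0) - 79) + (-111/(-147) - 53/(-79))))² = (1344 + ((√(5 + 0) - 79) + (-111/(-147) - 53/(-79))))² = (1344 + ((√5 - 79) + (-111*(-1/147) - 53*(-1/79))))² = (1344 + ((-79 + √5) + (37/49 + 53/79)))² = (1344 + ((-79 + √5) + 5520/3871))² = (1344 + (-300289/3871 + √5))² = (4902335/3871 + √5)²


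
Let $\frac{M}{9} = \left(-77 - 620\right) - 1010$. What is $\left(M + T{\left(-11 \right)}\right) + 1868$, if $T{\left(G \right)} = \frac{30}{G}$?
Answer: $- \frac{148475}{11} \approx -13498.0$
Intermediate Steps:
$M = -15363$ ($M = 9 \left(\left(-77 - 620\right) - 1010\right) = 9 \left(-697 - 1010\right) = 9 \left(-1707\right) = -15363$)
$\left(M + T{\left(-11 \right)}\right) + 1868 = \left(-15363 + \frac{30}{-11}\right) + 1868 = \left(-15363 + 30 \left(- \frac{1}{11}\right)\right) + 1868 = \left(-15363 - \frac{30}{11}\right) + 1868 = - \frac{169023}{11} + 1868 = - \frac{148475}{11}$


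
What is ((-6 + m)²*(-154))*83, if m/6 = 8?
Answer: -22547448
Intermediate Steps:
m = 48 (m = 6*8 = 48)
((-6 + m)²*(-154))*83 = ((-6 + 48)²*(-154))*83 = (42²*(-154))*83 = (1764*(-154))*83 = -271656*83 = -22547448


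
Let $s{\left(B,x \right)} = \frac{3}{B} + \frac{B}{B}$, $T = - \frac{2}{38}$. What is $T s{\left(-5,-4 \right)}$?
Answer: $- \frac{2}{95} \approx -0.021053$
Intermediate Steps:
$T = - \frac{1}{19}$ ($T = \left(-2\right) \frac{1}{38} = - \frac{1}{19} \approx -0.052632$)
$s{\left(B,x \right)} = 1 + \frac{3}{B}$ ($s{\left(B,x \right)} = \frac{3}{B} + 1 = 1 + \frac{3}{B}$)
$T s{\left(-5,-4 \right)} = - \frac{\frac{1}{-5} \left(3 - 5\right)}{19} = - \frac{\left(- \frac{1}{5}\right) \left(-2\right)}{19} = \left(- \frac{1}{19}\right) \frac{2}{5} = - \frac{2}{95}$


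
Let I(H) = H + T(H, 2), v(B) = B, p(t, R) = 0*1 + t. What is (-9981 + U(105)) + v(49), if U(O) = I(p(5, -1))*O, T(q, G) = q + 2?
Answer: -8672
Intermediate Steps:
T(q, G) = 2 + q
p(t, R) = t (p(t, R) = 0 + t = t)
I(H) = 2 + 2*H (I(H) = H + (2 + H) = 2 + 2*H)
U(O) = 12*O (U(O) = (2 + 2*5)*O = (2 + 10)*O = 12*O)
(-9981 + U(105)) + v(49) = (-9981 + 12*105) + 49 = (-9981 + 1260) + 49 = -8721 + 49 = -8672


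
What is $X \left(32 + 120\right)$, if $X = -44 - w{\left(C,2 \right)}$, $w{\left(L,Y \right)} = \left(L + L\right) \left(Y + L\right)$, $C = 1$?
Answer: $-7600$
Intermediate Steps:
$w{\left(L,Y \right)} = 2 L \left(L + Y\right)$
$X = -50$ ($X = -44 - 2 \cdot 1 \left(1 + 2\right) = -44 - 2 \cdot 1 \cdot 3 = -44 - 6 = -50$)
$X \left(32 + 120\right) = - 50 \left(32 + 120\right) = \left(-50\right) 152 = -7600$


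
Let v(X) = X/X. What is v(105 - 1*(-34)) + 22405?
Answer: 22406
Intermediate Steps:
v(X) = 1
v(105 - 1*(-34)) + 22405 = 1 + 22405 = 22406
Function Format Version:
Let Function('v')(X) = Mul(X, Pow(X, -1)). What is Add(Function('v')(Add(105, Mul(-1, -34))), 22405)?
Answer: 22406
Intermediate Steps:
Function('v')(X) = 1
Add(Function('v')(Add(105, Mul(-1, -34))), 22405) = Add(1, 22405) = 22406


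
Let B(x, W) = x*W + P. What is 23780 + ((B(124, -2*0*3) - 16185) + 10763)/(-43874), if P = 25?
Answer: 1043329117/43874 ≈ 23780.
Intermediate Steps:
B(x, W) = 25 + W*x (B(x, W) = x*W + 25 = W*x + 25 = 25 + W*x)
23780 + ((B(124, -2*0*3) - 16185) + 10763)/(-43874) = 23780 + (((25 + (-2*0*3)*124) - 16185) + 10763)/(-43874) = 23780 + (((25 + (0*3)*124) - 16185) + 10763)*(-1/43874) = 23780 + (((25 + 0*124) - 16185) + 10763)*(-1/43874) = 23780 + (((25 + 0) - 16185) + 10763)*(-1/43874) = 23780 + ((25 - 16185) + 10763)*(-1/43874) = 23780 + (-16160 + 10763)*(-1/43874) = 23780 - 5397*(-1/43874) = 23780 + 5397/43874 = 1043329117/43874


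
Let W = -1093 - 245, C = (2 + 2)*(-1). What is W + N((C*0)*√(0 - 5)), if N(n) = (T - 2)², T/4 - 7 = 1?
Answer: -438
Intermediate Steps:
T = 32 (T = 28 + 4*1 = 28 + 4 = 32)
C = -4 (C = 4*(-1) = -4)
N(n) = 900 (N(n) = (32 - 2)² = 30² = 900)
W = -1338
W + N((C*0)*√(0 - 5)) = -1338 + 900 = -438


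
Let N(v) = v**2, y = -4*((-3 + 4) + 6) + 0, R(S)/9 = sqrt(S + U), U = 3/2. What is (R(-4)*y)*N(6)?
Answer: -4536*I*sqrt(10) ≈ -14344.0*I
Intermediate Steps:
U = 3/2 (U = 3*(1/2) = 3/2 ≈ 1.5000)
R(S) = 9*sqrt(3/2 + S) (R(S) = 9*sqrt(S + 3/2) = 9*sqrt(3/2 + S))
y = -28 (y = -4*(1 + 6) + 0 = -4*7 + 0 = -28 + 0 = -28)
(R(-4)*y)*N(6) = ((9*sqrt(6 + 4*(-4))/2)*(-28))*6**2 = ((9*sqrt(6 - 16)/2)*(-28))*36 = ((9*sqrt(-10)/2)*(-28))*36 = ((9*(I*sqrt(10))/2)*(-28))*36 = ((9*I*sqrt(10)/2)*(-28))*36 = -126*I*sqrt(10)*36 = -4536*I*sqrt(10)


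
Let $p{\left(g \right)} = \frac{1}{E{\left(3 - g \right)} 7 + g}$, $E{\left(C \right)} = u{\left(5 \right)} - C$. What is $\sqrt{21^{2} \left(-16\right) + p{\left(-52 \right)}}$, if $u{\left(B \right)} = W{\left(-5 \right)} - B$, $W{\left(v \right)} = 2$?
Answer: $\frac{i \sqrt{1480095242}}{458} \approx 84.0 i$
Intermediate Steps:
$u{\left(B \right)} = 2 - B$
$E{\left(C \right)} = -3 - C$ ($E{\left(C \right)} = \left(2 - 5\right) - C = -3 - C$)
$p{\left(g \right)} = \frac{1}{-42 + 8 g}$ ($p{\left(g \right)} = \frac{1}{\left(-3 - \left(3 - g\right)\right) 7 + g} = \frac{1}{\left(-3 + \left(-3 + g\right)\right) 7 + g} = \frac{1}{\left(-6 + g\right) 7 + g} = \frac{1}{\left(-42 + 7 g\right) + g} = \frac{1}{-42 + 8 g}$)
$\sqrt{21^{2} \left(-16\right) + p{\left(-52 \right)}} = \sqrt{21^{2} \left(-16\right) + \frac{1}{2 \left(-21 + 4 \left(-52\right)\right)}} = \sqrt{441 \left(-16\right) + \frac{1}{2 \left(-21 - 208\right)}} = \sqrt{-7056 + \frac{1}{2 \left(-229\right)}} = \sqrt{-7056 + \frac{1}{2} \left(- \frac{1}{229}\right)} = \sqrt{-7056 - \frac{1}{458}} = \sqrt{- \frac{3231649}{458}} = \frac{i \sqrt{1480095242}}{458}$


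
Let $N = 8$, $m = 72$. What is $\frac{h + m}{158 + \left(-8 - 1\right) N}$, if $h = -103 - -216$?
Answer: $\frac{185}{86} \approx 2.1512$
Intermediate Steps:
$h = 113$ ($h = -103 + 216 = 113$)
$\frac{h + m}{158 + \left(-8 - 1\right) N} = \frac{113 + 72}{158 + \left(-8 - 1\right) 8} = \frac{185}{158 - 72} = \frac{185}{86}$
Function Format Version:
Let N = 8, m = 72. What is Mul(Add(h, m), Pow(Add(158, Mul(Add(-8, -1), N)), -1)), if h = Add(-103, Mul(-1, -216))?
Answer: Rational(185, 86) ≈ 2.1512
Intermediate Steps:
h = 113 (h = Add(-103, 216) = 113)
Mul(Add(h, m), Pow(Add(158, Mul(Add(-8, -1), N)), -1)) = Mul(Add(113, 72), Pow(Add(158, Mul(Add(-8, -1), 8)), -1)) = Mul(185, Pow(Add(158, Mul(-9, 8)), -1)) = Mul(185, Pow(Add(158, -72), -1)) = Mul(185, Pow(86, -1)) = Mul(185, Rational(1, 86)) = Rational(185, 86)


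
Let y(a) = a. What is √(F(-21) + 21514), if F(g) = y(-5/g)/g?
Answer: √9487669/21 ≈ 146.68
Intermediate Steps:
F(g) = -5/g² (F(g) = (-5/g)/g = -5/g²)
√(F(-21) + 21514) = √(-5/(-21)² + 21514) = √(-5*1/441 + 21514) = √(-5/441 + 21514) = √(9487669/441) = √9487669/21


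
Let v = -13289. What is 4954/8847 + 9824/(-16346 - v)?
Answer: -23922850/9015093 ≈ -2.6536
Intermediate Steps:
4954/8847 + 9824/(-16346 - v) = 4954/8847 + 9824/(-16346 - 1*(-13289)) = 4954*(1/8847) + 9824/(-16346 + 13289) = 4954/8847 + 9824/(-3057) = 4954/8847 + 9824*(-1/3057) = 4954/8847 - 9824/3057 = -23922850/9015093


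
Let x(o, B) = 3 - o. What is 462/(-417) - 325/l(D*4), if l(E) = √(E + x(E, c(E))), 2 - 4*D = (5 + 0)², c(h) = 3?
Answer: -154/139 - 325*√3/3 ≈ -188.75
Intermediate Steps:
D = -23/4 (D = ½ - (5 + 0)²/4 = ½ - ¼*5² = ½ - ¼*25 = ½ - 25/4 = -23/4 ≈ -5.7500)
l(E) = √3 (l(E) = √(E + (3 - E)) = √3)
462/(-417) - 325/l(D*4) = 462/(-417) - 325*√3/3 = 462*(-1/417) - 325*√3/3 = -154/139 - 325*√3/3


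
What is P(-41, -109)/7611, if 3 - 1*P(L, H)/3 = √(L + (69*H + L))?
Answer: 3/2537 - I*√7603/2537 ≈ 0.0011825 - 0.034369*I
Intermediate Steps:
P(L, H) = 9 - 3*√(2*L + 69*H) (P(L, H) = 9 - 3*√(L + (69*H + L)) = 9 - 3*√(L + (L + 69*H)) = 9 - 3*√(2*L + 69*H))
P(-41, -109)/7611 = (9 - 3*√(2*(-41) + 69*(-109)))/7611 = (9 - 3*√(-82 - 7521))*(1/7611) = (9 - 3*I*√7603)*(1/7611) = 3/2537 - I*√7603/2537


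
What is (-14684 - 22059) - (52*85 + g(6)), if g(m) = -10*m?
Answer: -41103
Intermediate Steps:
(-14684 - 22059) - (52*85 + g(6)) = (-14684 - 22059) - (52*85 - 10*6) = -36743 - (4420 - 60) = -36743 - 1*4360 = -36743 - 4360 = -41103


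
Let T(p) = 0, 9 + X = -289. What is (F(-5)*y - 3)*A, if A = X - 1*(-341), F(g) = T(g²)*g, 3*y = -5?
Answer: -129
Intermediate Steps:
y = -5/3 (y = (⅓)*(-5) = -5/3 ≈ -1.6667)
X = -298 (X = -9 - 289 = -298)
F(g) = 0 (F(g) = 0*g = 0)
A = 43 (A = -298 - 1*(-341) = -298 + 341 = 43)
(F(-5)*y - 3)*A = (0*(-5/3) - 3)*43 = (0 - 3)*43 = -3*43 = -129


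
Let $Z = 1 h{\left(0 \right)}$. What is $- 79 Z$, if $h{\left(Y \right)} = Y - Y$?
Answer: $0$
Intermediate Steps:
$h{\left(Y \right)} = 0$
$Z = 0$ ($Z = 1 \cdot 0 = 0$)
$- 79 Z = \left(-79\right) 0 = 0$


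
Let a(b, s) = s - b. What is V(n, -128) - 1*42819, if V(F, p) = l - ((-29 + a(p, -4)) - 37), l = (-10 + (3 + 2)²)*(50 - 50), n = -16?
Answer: -42877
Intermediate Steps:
l = 0 (l = (-10 + 5²)*0 = (-10 + 25)*0 = 15*0 = 0)
V(F, p) = 70 + p (V(F, p) = 0 - ((-29 + (-4 - p)) - 37) = 0 - ((-33 - p) - 37) = 0 - (-70 - p) = 0 + (70 + p) = 70 + p)
V(n, -128) - 1*42819 = (70 - 128) - 1*42819 = -58 - 42819 = -42877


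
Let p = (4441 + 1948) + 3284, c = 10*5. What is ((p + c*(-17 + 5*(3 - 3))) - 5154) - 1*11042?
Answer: -7373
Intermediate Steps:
c = 50
p = 9673 (p = 6389 + 3284 = 9673)
((p + c*(-17 + 5*(3 - 3))) - 5154) - 1*11042 = ((9673 + 50*(-17 + 5*(3 - 3))) - 5154) - 1*11042 = ((9673 + 50*(-17 + 5*0)) - 5154) - 11042 = ((9673 + 50*(-17 + 0)) - 5154) - 11042 = ((9673 + 50*(-17)) - 5154) - 11042 = ((9673 - 850) - 5154) - 11042 = (8823 - 5154) - 11042 = 3669 - 11042 = -7373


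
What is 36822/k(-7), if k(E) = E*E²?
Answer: -36822/343 ≈ -107.35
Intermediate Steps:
k(E) = E³
36822/k(-7) = 36822/((-7)³) = 36822/(-343) = 36822*(-1/343) = -36822/343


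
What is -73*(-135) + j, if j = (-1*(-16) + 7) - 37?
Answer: 9841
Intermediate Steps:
j = -14 (j = (16 + 7) - 37 = 23 - 37 = -14)
-73*(-135) + j = -73*(-135) - 14 = 9855 - 14 = 9841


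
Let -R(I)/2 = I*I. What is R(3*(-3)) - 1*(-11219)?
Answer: 11057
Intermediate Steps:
R(I) = -2*I² (R(I) = -2*I*I = -2*I²)
R(3*(-3)) - 1*(-11219) = -2*(3*(-3))² - 1*(-11219) = -2*(-9)² + 11219 = -2*81 + 11219 = -162 + 11219 = 11057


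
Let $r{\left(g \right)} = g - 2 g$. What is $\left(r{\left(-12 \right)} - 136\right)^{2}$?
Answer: $15376$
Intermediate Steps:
$r{\left(g \right)} = - g$
$\left(r{\left(-12 \right)} - 136\right)^{2} = \left(\left(-1\right) \left(-12\right) - 136\right)^{2} = \left(12 - 136\right)^{2} = \left(-124\right)^{2} = 15376$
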